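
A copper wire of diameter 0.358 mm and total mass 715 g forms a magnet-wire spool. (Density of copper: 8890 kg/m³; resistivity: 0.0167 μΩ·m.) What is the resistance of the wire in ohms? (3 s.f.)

ρ = 0.0167 μΩ·m = 1.67×10^-8 Ω·m
A = π(d/2)² = π(1.7900e-04 m)² = 1.0066e-07 m²
L = m/(density·A) = 0.715/(8890×1.0066e-07) = 799 m
R = ρL/A = (1.67×10^-8)(799)/(1.0066e-07) = 133 Ω

133 Ω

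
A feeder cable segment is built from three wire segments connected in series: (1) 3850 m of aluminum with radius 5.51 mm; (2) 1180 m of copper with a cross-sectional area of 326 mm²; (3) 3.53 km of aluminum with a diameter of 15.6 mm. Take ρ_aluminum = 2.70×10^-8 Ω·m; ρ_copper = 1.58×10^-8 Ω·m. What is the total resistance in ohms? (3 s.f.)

1.65 Ω

Seg 1: A = πr² = π(5.5100e-03 m)² = 9.538e-05 m²
R_1 = (2.70×10^-8)(3850)/(9.538e-05) = 1.09 Ω
Seg 2: A = 326 mm² = 3.260e-04 m²
R_2 = (1.58×10^-8)(1180)/(3.260e-04) = 0.05719 Ω
Seg 3: A = π(d/2)² = π(7.8000e-03 m)² = 1.911e-04 m²
R_3 = (2.70×10^-8)(3530)/(1.911e-04) = 0.4987 Ω
R_total = R_1 + R_2 + R_3 = 1.65 Ω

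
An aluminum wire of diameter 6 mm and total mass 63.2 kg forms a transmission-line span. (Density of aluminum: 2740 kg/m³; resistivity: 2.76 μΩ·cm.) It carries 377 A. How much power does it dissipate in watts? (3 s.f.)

ρ = 2.76 μΩ·cm = 2.76×10^-8 Ω·m
A = π(d/2)² = π(3.0000e-03 m)² = 2.8274e-05 m²
L = m/(density·A) = 63.2/(2740×2.8274e-05) = 815.8 m
R = ρL/A = (2.76×10^-8)(815.8)/(2.8274e-05) = 0.7963 Ω
P = I²R = (377)² × 0.7963 = 1.13×10^5 W

1.13×10^5 W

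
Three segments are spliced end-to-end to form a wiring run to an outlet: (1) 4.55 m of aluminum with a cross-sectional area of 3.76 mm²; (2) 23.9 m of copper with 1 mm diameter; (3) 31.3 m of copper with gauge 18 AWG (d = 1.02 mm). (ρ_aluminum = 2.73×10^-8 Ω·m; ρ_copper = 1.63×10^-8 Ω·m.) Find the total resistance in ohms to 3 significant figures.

1.15 Ω

Seg 1: A = 3.76 mm² = 3.760e-06 m²
R_1 = (2.73×10^-8)(4.55)/(3.760e-06) = 0.03304 Ω
Seg 2: A = π(d/2)² = π(5.0000e-04 m)² = 7.854e-07 m²
R_2 = (1.63×10^-8)(23.9)/(7.854e-07) = 0.496 Ω
Seg 3: A = π(1.02/2 mm)² = π(5.1000e-04 m)² = 8.171e-07 m²
R_3 = (1.63×10^-8)(31.3)/(8.171e-07) = 0.6244 Ω
R_total = R_1 + R_2 + R_3 = 1.15 Ω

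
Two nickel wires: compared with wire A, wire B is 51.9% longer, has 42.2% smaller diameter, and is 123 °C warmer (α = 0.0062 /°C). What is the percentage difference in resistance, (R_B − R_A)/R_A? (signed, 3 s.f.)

701%

R ∝ ρL/d² with ρ ∝ (1+αΔT), so R_B/R_A = (1 + 51.9/100) × (1 − 42.2/100)⁻² × (1 + 0.0062×123)
= 1.519 × 2.993 × 1.763 = 8.014
(R_B − R_A)/R_A = 8.014 − 1 = 701%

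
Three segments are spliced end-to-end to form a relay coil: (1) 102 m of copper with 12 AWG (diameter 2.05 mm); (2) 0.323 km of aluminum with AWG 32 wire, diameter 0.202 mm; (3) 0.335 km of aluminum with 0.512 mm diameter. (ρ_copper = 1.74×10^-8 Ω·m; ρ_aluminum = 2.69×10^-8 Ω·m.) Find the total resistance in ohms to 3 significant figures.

315 Ω

Seg 1: A = π(2.05/2 mm)² = π(1.0250e-03 m)² = 3.301e-06 m²
R_1 = (1.74×10^-8)(102)/(3.301e-06) = 0.5377 Ω
Seg 2: A = π(0.202/2 mm)² = π(1.0100e-04 m)² = 3.205e-08 m²
R_2 = (2.69×10^-8)(323)/(3.205e-08) = 271.1 Ω
Seg 3: A = π(d/2)² = π(2.5600e-04 m)² = 2.059e-07 m²
R_3 = (2.69×10^-8)(335)/(2.059e-07) = 43.77 Ω
R_total = R_1 + R_2 + R_3 = 315 Ω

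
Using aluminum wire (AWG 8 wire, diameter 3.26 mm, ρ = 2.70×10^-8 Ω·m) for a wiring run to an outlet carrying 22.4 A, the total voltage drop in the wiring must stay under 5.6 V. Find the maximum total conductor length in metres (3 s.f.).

A = π(3.26/2 mm)² = π(1.6300e-03 m)² = 8.347e-06 m²
L_max = V_max·A/(1·ρI) = (5.6)(8.347e-06)/(2.70×10^-8×22.4) = 77.3 m

77.3 m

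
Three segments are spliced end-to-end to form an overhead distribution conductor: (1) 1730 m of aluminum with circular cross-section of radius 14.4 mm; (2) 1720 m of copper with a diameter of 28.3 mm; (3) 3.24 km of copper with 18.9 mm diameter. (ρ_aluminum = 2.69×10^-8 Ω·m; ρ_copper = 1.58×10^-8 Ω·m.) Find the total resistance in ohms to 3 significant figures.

Seg 1: A = πr² = π(1.4400e-02 m)² = 6.514e-04 m²
R_1 = (2.69×10^-8)(1730)/(6.514e-04) = 0.07144 Ω
Seg 2: A = π(d/2)² = π(1.4150e-02 m)² = 6.290e-04 m²
R_2 = (1.58×10^-8)(1720)/(6.290e-04) = 0.0432 Ω
Seg 3: A = π(d/2)² = π(9.4500e-03 m)² = 2.806e-04 m²
R_3 = (1.58×10^-8)(3240)/(2.806e-04) = 0.1825 Ω
R_total = R_1 + R_2 + R_3 = 0.297 Ω

0.297 Ω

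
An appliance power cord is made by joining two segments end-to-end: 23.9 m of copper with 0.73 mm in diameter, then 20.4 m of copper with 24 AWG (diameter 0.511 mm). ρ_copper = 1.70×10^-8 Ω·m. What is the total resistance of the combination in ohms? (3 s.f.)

Segment 1: A = π(d/2)² = π(3.6500e-04 m)² = 4.185e-07 m²
R₁ = ρL/A = (1.70×10^-8)(23.9)/(4.185e-07) = 0.9708 Ω
Segment 2: A = π(0.511/2 mm)² = π(2.5550e-04 m)² = 2.051e-07 m²
R₂ = (1.70×10^-8)(20.4)/(2.051e-07) = 1.691 Ω
R = R₁ + R₂ = 2.66 Ω

2.66 Ω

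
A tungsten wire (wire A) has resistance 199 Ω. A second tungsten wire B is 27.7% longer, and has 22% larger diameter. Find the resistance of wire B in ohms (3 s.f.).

R ∝ L/d², so R_B/R_A = (1 + 27.7/100) × (1 + 22/100)⁻²
= 1.277 × 0.6719 = 0.858
R_B = 0.858 × 199 = 171 Ω

171 Ω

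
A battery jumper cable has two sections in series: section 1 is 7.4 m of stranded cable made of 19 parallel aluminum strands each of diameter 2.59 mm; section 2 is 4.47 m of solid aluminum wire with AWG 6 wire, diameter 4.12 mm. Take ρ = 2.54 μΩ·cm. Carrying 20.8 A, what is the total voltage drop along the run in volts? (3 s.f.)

ρ = 2.54 μΩ·cm = 2.54×10^-8 Ω·m
Section 1: A_strand = π(1.2950e-03)² = 5.269e-06 m²; R₁ = ρL/(N·A_s) = (2.54×10^-8)(7.4)/(19×5.269e-06) = 0.001878 Ω
Section 2: A = π(4.12/2 mm)² = π(2.0600e-03 m)² = 1.333e-05 m²
R₂ = (2.54×10^-8)(4.47)/(1.333e-05) = 0.008516 Ω
R = R₁ + R₂ = 0.01039 Ω
V = IR = 20.8 × 0.01039 = 0.216 V

0.216 V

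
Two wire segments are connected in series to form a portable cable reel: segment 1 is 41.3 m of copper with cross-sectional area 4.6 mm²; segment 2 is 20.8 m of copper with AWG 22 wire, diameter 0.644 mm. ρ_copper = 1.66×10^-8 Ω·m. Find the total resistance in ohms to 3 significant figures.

1.21 Ω

Segment 1: A = 4.6 mm² = 4.600e-06 m²
R₁ = ρL/A = (1.66×10^-8)(41.3)/(4.600e-06) = 0.149 Ω
Segment 2: A = π(0.644/2 mm)² = π(3.2200e-04 m)² = 3.257e-07 m²
R₂ = (1.66×10^-8)(20.8)/(3.257e-07) = 1.06 Ω
R = R₁ + R₂ = 1.21 Ω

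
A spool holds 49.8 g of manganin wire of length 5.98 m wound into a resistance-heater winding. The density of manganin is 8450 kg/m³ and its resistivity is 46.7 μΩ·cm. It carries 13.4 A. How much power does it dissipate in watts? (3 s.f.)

ρ = 46.7 μΩ·cm = 4.67×10^-7 Ω·m
A = m/(density·L) = 0.0498/(8450×5.98) = 9.8553e-07 m²
R = ρL/A = (4.67×10^-7)(5.98)/(9.8553e-07) = 2.834 Ω
P = I²R = (13.4)² × 2.834 = 509 W

509 W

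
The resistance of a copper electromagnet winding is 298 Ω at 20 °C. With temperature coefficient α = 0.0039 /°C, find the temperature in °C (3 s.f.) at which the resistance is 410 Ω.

116 °C

R = R₀(1 + α(T − T₀)) ⇒ T = T₀ + (R/R₀ − 1)/α
T = 20 + (410/298 − 1)/0.0039 = 20 + (0.3758)/0.0039 = 116 °C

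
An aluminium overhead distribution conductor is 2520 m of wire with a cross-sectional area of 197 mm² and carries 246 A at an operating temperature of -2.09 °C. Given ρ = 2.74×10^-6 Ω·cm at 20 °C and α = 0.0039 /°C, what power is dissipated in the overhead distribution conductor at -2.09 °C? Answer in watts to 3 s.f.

ρ = 2.74×10^-6 Ω·cm = 2.74×10^-8 Ω·m
A = 197 mm² = 1.970e-04 m²
R₍20₎ = ρL/A = (2.74×10^-8)(2520)/(1.970e-04) = 0.3505 Ω
R₍-2.09₎ = R₍20₎(1 + αΔT) = 0.3505 × (1 + 0.0039×-22.1) = 0.3203 Ω
P = I²R = (246)² × 0.3203 = 19400 W

19400 W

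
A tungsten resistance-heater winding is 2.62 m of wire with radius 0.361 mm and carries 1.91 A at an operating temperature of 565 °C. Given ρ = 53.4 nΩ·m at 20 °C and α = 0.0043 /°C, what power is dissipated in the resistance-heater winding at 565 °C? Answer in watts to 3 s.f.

ρ = 53.4 nΩ·m = 5.34×10^-8 Ω·m
A = πr² = π(3.6100e-04 m)² = 4.094e-07 m²
R₍20₎ = ρL/A = (5.34×10^-8)(2.62)/(4.094e-07) = 0.3417 Ω
R₍565₎ = R₍20₎(1 + αΔT) = 0.3417 × (1 + 0.0043×545) = 1.143 Ω
P = I²R = (1.91)² × 1.143 = 4.17 W

4.17 W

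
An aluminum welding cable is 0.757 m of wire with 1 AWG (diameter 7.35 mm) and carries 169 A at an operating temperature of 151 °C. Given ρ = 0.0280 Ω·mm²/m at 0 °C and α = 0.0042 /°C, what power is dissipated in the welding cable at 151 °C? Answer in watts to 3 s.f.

ρ = 0.0280 Ω·mm²/m = 2.80×10^-8 Ω·m
A = π(7.35/2 mm)² = π(3.6750e-03 m)² = 4.243e-05 m²
R₍0₎ = ρL/A = (2.80×10^-8)(0.757)/(4.243e-05) = 4.996×10^-4 Ω
R₍151₎ = R₍0₎(1 + αΔT) = 4.996×10^-4 × (1 + 0.0042×151) = 8.164×10^-4 Ω
P = I²R = (169)² × 8.164×10^-4 = 23.3 W

23.3 W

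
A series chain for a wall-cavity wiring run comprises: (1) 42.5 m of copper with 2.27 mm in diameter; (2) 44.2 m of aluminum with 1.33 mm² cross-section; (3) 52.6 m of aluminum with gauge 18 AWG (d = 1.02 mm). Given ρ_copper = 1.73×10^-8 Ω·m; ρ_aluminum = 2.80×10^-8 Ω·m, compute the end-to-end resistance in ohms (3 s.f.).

Seg 1: A = π(d/2)² = π(1.1350e-03 m)² = 4.047e-06 m²
R_1 = (1.73×10^-8)(42.5)/(4.047e-06) = 0.1817 Ω
Seg 2: A = 1.33 mm² = 1.330e-06 m²
R_2 = (2.80×10^-8)(44.2)/(1.330e-06) = 0.9305 Ω
Seg 3: A = π(1.02/2 mm)² = π(5.1000e-04 m)² = 8.171e-07 m²
R_3 = (2.80×10^-8)(52.6)/(8.171e-07) = 1.802 Ω
R_total = R_1 + R_2 + R_3 = 2.91 Ω

2.91 Ω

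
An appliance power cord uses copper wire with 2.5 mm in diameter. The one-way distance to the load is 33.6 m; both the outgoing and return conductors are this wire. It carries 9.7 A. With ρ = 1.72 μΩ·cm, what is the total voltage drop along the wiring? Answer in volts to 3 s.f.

2.28 V

ρ = 1.72 μΩ·cm = 1.72×10^-8 Ω·m
A = π(d/2)² = π(1.2500e-03 m)² = 4.909e-06 m²
Total conductor length (both ways) L = 2 × 33.6 = 67.2 m
R = ρL/A = (1.72×10^-8)(67.2)/(4.909e-06) = 0.2355 Ω
V = IR = 9.7 × 0.2355 = 2.28 V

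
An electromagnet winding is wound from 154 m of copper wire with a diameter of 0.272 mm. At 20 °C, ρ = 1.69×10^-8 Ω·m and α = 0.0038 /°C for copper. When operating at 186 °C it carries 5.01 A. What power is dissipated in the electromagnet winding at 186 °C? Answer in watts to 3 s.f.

1830 W

A = π(d/2)² = π(1.3600e-04 m)² = 5.811e-08 m²
R₍20₎ = ρL/A = (1.69×10^-8)(154)/(5.811e-08) = 44.79 Ω
R₍186₎ = R₍20₎(1 + αΔT) = 44.79 × (1 + 0.0038×166) = 73.04 Ω
P = I²R = (5.01)² × 73.04 = 1830 W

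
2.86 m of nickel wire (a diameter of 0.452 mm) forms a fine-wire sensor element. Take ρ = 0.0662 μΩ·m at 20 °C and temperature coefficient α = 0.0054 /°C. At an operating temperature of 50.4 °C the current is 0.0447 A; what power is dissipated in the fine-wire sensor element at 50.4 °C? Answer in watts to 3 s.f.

0.00274 W

ρ = 0.0662 μΩ·m = 6.62×10^-8 Ω·m
A = π(d/2)² = π(2.2600e-04 m)² = 1.605e-07 m²
R₍20₎ = ρL/A = (6.62×10^-8)(2.86)/(1.605e-07) = 1.18 Ω
R₍50.4₎ = R₍20₎(1 + αΔT) = 1.18 × (1 + 0.0054×30.4) = 1.374 Ω
P = I²R = (0.0447)² × 1.374 = 0.00274 W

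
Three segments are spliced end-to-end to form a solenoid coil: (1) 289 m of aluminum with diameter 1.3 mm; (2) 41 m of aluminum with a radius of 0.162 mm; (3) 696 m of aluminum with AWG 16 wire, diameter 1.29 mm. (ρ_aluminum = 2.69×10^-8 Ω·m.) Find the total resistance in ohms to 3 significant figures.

33.6 Ω

Seg 1: A = π(d/2)² = π(6.5000e-04 m)² = 1.327e-06 m²
R_1 = (2.69×10^-8)(289)/(1.327e-06) = 5.857 Ω
Seg 2: A = πr² = π(1.6200e-04 m)² = 8.245e-08 m²
R_2 = (2.69×10^-8)(41)/(8.245e-08) = 13.38 Ω
Seg 3: A = π(1.29/2 mm)² = π(6.4500e-04 m)² = 1.307e-06 m²
R_3 = (2.69×10^-8)(696)/(1.307e-06) = 14.32 Ω
R_total = R_1 + R_2 + R_3 = 33.6 Ω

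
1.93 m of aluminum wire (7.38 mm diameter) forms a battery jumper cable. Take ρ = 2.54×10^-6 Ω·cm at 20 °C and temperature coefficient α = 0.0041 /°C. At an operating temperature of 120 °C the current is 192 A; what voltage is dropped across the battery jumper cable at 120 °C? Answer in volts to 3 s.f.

0.310 V

ρ = 2.54×10^-6 Ω·cm = 2.54×10^-8 Ω·m
A = π(d/2)² = π(3.6900e-03 m)² = 4.278e-05 m²
R₍20₎ = ρL/A = (2.54×10^-8)(1.93)/(4.278e-05) = 0.001146 Ω
R₍120₎ = R₍20₎(1 + αΔT) = 0.001146 × (1 + 0.0041×100) = 0.001616 Ω
V = IR = 192 × 0.001616 = 0.310 V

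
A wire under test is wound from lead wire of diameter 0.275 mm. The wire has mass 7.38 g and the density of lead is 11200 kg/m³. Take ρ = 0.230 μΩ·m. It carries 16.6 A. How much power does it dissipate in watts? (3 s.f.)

ρ = 0.230 μΩ·m = 2.30×10^-7 Ω·m
A = π(d/2)² = π(1.3750e-04 m)² = 5.9396e-08 m²
L = m/(density·A) = 0.00738/(11200×5.9396e-08) = 11.09 m
R = ρL/A = (2.30×10^-7)(11.09)/(5.9396e-08) = 42.96 Ω
P = I²R = (16.6)² × 42.96 = 11800 W

11800 W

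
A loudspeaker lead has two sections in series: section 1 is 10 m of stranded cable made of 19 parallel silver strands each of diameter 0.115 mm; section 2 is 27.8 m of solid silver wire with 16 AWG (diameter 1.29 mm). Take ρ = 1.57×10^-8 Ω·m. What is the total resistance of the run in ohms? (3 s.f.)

1.13 Ω

Section 1: A_strand = π(5.7500e-05)² = 1.039e-08 m²; R₁ = ρL/(N·A_s) = (1.57×10^-8)(10)/(19×1.039e-08) = 0.7955 Ω
Section 2: A = π(1.29/2 mm)² = π(6.4500e-04 m)² = 1.307e-06 m²
R₂ = (1.57×10^-8)(27.8)/(1.307e-06) = 0.3339 Ω
R = R₁ + R₂ = 1.13 Ω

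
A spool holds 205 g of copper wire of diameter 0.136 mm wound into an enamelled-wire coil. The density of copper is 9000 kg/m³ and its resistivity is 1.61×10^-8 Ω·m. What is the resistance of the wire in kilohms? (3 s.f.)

1.74 kΩ

A = π(d/2)² = π(6.8000e-05 m)² = 1.4527e-08 m²
L = m/(density·A) = 0.205/(9000×1.4527e-08) = 1568 m
R = ρL/A = (1.61×10^-8)(1568)/(1.4527e-08) = 1.74 kΩ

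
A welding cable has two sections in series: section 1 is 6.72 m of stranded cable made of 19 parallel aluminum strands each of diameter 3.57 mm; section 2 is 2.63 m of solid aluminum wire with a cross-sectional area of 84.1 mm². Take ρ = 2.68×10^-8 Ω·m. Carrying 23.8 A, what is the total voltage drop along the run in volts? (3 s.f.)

0.0425 V

Section 1: A_strand = π(1.7850e-03)² = 1.001e-05 m²; R₁ = ρL/(N·A_s) = (2.68×10^-8)(6.72)/(19×1.001e-05) = 9.469×10^-4 Ω
Section 2: A = 84.1 mm² = 8.410e-05 m²
R₂ = (2.68×10^-8)(2.63)/(8.410e-05) = 8.381×10^-4 Ω
R = R₁ + R₂ = 0.001785 Ω
V = IR = 23.8 × 0.001785 = 0.0425 V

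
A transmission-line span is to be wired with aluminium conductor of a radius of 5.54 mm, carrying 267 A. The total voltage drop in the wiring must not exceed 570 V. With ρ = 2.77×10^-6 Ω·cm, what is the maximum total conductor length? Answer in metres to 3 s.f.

ρ = 2.77×10^-6 Ω·cm = 2.77×10^-8 Ω·m
A = πr² = π(5.5400e-03 m)² = 9.642e-05 m²
L_max = V_max·A/(1·ρI) = (570)(9.642e-05)/(2.77×10^-8×267) = 7430 m

7430 m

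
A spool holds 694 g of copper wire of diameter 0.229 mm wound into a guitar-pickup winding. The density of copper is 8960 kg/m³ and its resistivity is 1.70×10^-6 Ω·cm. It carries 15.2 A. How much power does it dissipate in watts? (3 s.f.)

ρ = 1.70×10^-6 Ω·cm = 1.70×10^-8 Ω·m
A = π(d/2)² = π(1.1450e-04 m)² = 4.1187e-08 m²
L = m/(density·A) = 0.694/(8960×4.1187e-08) = 1881 m
R = ρL/A = (1.70×10^-8)(1881)/(4.1187e-08) = 776.2 Ω
P = I²R = (15.2)² × 776.2 = 1.79×10^5 W

1.79×10^5 W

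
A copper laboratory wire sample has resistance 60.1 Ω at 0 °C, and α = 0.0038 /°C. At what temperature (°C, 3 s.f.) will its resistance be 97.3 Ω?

163 °C

R = R₀(1 + α(T − T₀)) ⇒ T = T₀ + (R/R₀ − 1)/α
T = 0 + (97.3/60.1 − 1)/0.0038 = 0 + (0.619)/0.0038 = 163 °C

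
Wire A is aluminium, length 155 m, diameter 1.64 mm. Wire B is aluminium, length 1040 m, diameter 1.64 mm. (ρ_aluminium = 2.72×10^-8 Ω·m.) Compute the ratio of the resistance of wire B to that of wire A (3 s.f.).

6.71

R ∝ ρL/d², so R_B/R_A = (L_B/L_A)
= (1040/155) = 6.71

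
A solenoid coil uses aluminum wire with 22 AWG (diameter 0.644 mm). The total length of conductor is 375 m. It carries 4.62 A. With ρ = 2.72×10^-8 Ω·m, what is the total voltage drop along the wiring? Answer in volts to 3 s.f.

145 V

A = π(0.644/2 mm)² = π(3.2200e-04 m)² = 3.257e-07 m²
R = ρL/A = (2.72×10^-8)(375)/(3.257e-07) = 31.31 Ω
V = IR = 4.62 × 31.31 = 145 V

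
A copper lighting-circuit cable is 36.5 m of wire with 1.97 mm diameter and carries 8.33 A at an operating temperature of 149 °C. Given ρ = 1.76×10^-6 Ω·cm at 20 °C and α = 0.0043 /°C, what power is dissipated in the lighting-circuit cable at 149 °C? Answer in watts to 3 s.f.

ρ = 1.76×10^-6 Ω·cm = 1.76×10^-8 Ω·m
A = π(d/2)² = π(9.8500e-04 m)² = 3.048e-06 m²
R₍20₎ = ρL/A = (1.76×10^-8)(36.5)/(3.048e-06) = 0.2108 Ω
R₍149₎ = R₍20₎(1 + αΔT) = 0.2108 × (1 + 0.0043×129) = 0.3277 Ω
P = I²R = (8.33)² × 0.3277 = 22.7 W

22.7 W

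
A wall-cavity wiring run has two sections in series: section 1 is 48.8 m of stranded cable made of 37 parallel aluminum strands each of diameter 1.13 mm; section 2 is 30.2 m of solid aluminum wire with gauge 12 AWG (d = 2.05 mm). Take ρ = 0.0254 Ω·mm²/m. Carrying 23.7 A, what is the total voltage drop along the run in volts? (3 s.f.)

6.30 V

ρ = 0.0254 Ω·mm²/m = 2.54×10^-8 Ω·m
Section 1: A_strand = π(5.6500e-04)² = 1.003e-06 m²; R₁ = ρL/(N·A_s) = (2.54×10^-8)(48.8)/(37×1.003e-06) = 0.0334 Ω
Section 2: A = π(2.05/2 mm)² = π(1.0250e-03 m)² = 3.301e-06 m²
R₂ = (2.54×10^-8)(30.2)/(3.301e-06) = 0.2324 Ω
R = R₁ + R₂ = 0.2658 Ω
V = IR = 23.7 × 0.2658 = 6.30 V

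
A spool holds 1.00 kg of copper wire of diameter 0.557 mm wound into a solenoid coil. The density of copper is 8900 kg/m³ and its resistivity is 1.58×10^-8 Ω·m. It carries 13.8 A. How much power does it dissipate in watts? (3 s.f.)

5690 W

A = π(d/2)² = π(2.7850e-04 m)² = 2.4367e-07 m²
L = m/(density·A) = 1/(8900×2.4367e-07) = 461.1 m
R = ρL/A = (1.58×10^-8)(461.1)/(2.4367e-07) = 29.9 Ω
P = I²R = (13.8)² × 29.9 = 5690 W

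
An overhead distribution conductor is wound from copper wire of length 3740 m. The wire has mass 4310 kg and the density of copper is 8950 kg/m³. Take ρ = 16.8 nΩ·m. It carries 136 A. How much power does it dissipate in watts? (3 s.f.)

9030 W

ρ = 16.8 nΩ·m = 1.68×10^-8 Ω·m
A = m/(density·L) = 4310/(8950×3740) = 1.2876e-04 m²
R = ρL/A = (1.68×10^-8)(3740)/(1.2876e-04) = 0.488 Ω
P = I²R = (136)² × 0.488 = 9030 W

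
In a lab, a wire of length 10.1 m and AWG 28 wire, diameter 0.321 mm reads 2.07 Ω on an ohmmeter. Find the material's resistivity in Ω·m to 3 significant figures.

A = π(0.321/2 mm)² = π(1.6050e-04 m)² = 8.093e-08 m²
ρ = RA/L = (2.07)(8.093e-08)/(10.1) = 1.66×10^-8 Ω·m

1.66×10^-8 Ω·m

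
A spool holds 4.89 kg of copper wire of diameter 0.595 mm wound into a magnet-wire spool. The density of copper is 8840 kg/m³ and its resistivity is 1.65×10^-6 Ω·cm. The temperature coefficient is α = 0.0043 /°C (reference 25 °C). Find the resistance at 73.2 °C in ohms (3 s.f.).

ρ = 1.65×10^-6 Ω·cm = 1.65×10^-8 Ω·m
A = π(d/2)² = π(2.9750e-04 m)² = 2.7805e-07 m²
L = m/(density·A) = 4.89/(8840×2.7805e-07) = 1989 m
R = ρL/A = (1.65×10^-8)(1989)/(2.7805e-07) = 118.1 Ω
R(73.2 °C) = 118.1 × (1 + 0.0043×48.2) = 143 Ω

143 Ω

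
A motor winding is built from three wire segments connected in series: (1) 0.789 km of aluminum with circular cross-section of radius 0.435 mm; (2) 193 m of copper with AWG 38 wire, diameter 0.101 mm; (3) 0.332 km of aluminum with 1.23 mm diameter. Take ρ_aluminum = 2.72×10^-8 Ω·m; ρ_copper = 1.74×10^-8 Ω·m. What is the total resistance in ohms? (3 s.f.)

463 Ω

Seg 1: A = πr² = π(4.3500e-04 m)² = 5.945e-07 m²
R_1 = (2.72×10^-8)(789)/(5.945e-07) = 36.1 Ω
Seg 2: A = π(0.101/2 mm)² = π(5.0500e-05 m)² = 8.012e-09 m²
R_2 = (1.74×10^-8)(193)/(8.012e-09) = 419.2 Ω
Seg 3: A = π(d/2)² = π(6.1500e-04 m)² = 1.188e-06 m²
R_3 = (2.72×10^-8)(332)/(1.188e-06) = 7.6 Ω
R_total = R_1 + R_2 + R_3 = 463 Ω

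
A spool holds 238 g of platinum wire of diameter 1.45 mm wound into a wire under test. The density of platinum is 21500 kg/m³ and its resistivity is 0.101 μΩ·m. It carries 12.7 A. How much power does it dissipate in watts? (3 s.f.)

66.1 W

ρ = 0.101 μΩ·m = 1.01×10^-7 Ω·m
A = π(d/2)² = π(7.2500e-04 m)² = 1.6513e-06 m²
L = m/(density·A) = 0.238/(21500×1.6513e-06) = 6.704 m
R = ρL/A = (1.01×10^-7)(6.704)/(1.6513e-06) = 0.41 Ω
P = I²R = (12.7)² × 0.41 = 66.1 W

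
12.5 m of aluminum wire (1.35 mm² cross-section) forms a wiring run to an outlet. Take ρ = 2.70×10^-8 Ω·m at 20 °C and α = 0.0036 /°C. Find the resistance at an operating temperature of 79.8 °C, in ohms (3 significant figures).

A = 1.35 mm² = 1.350e-06 m²
R₍20°C₎ = ρL/A = (2.70×10^-8)(12.5)/(1.350e-06) = 0.25 Ω
R = R₀(1 + αΔT) = 0.25(1 + 0.0036×59.8) = 0.304 Ω

0.304 Ω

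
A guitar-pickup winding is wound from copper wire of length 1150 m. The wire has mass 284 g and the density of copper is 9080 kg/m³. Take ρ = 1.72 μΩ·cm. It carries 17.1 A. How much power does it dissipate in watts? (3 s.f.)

2.13×10^5 W

ρ = 1.72 μΩ·cm = 1.72×10^-8 Ω·m
A = m/(density·L) = 0.284/(9080×1150) = 2.7198e-08 m²
R = ρL/A = (1.72×10^-8)(1150)/(2.7198e-08) = 727.3 Ω
P = I²R = (17.1)² × 727.3 = 2.13×10^5 W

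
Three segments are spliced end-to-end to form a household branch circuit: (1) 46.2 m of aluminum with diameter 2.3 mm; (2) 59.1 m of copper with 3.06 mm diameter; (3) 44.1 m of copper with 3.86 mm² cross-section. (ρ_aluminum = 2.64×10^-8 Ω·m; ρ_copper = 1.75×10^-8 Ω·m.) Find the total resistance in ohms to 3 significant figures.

Seg 1: A = π(d/2)² = π(1.1500e-03 m)² = 4.155e-06 m²
R_1 = (2.64×10^-8)(46.2)/(4.155e-06) = 0.2936 Ω
Seg 2: A = π(d/2)² = π(1.5300e-03 m)² = 7.354e-06 m²
R_2 = (1.75×10^-8)(59.1)/(7.354e-06) = 0.1406 Ω
Seg 3: A = 3.86 mm² = 3.860e-06 m²
R_3 = (1.75×10^-8)(44.1)/(3.860e-06) = 0.1999 Ω
R_total = R_1 + R_2 + R_3 = 0.634 Ω

0.634 Ω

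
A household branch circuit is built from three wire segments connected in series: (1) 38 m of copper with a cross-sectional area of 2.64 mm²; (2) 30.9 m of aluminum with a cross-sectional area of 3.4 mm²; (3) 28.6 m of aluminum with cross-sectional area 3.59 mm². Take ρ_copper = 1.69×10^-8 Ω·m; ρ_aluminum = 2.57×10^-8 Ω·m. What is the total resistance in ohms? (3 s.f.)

0.682 Ω

Seg 1: A = 2.64 mm² = 2.640e-06 m²
R_1 = (1.69×10^-8)(38)/(2.640e-06) = 0.2433 Ω
Seg 2: A = 3.4 mm² = 3.400e-06 m²
R_2 = (2.57×10^-8)(30.9)/(3.400e-06) = 0.2336 Ω
Seg 3: A = 3.59 mm² = 3.590e-06 m²
R_3 = (2.57×10^-8)(28.6)/(3.590e-06) = 0.2047 Ω
R_total = R_1 + R_2 + R_3 = 0.682 Ω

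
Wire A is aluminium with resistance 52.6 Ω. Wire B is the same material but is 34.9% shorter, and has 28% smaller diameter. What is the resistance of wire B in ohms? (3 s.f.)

66.1 Ω

R ∝ L/d², so R_B/R_A = (1 − 34.9/100) × (1 − 28/100)⁻²
= 0.651 × 1.929 = 1.256
R_B = 1.256 × 52.6 = 66.1 Ω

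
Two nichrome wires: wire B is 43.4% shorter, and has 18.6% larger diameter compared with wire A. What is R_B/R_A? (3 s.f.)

R ∝ L/d², so R_B/R_A = (1 − 43.4/100) × (1 + 18.6/100)⁻²
= 0.566 × 0.7109 = 0.402

0.402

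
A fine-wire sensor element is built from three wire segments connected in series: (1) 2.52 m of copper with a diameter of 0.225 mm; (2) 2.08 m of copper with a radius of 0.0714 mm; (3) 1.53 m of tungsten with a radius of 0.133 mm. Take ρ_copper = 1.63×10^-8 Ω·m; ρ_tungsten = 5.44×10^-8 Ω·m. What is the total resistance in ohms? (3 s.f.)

4.65 Ω

Seg 1: A = π(d/2)² = π(1.1250e-04 m)² = 3.976e-08 m²
R_1 = (1.63×10^-8)(2.52)/(3.976e-08) = 1.033 Ω
Seg 2: A = πr² = π(7.1400e-05 m)² = 1.602e-08 m²
R_2 = (1.63×10^-8)(2.08)/(1.602e-08) = 2.117 Ω
Seg 3: A = πr² = π(1.3300e-04 m)² = 5.557e-08 m²
R_3 = (5.44×10^-8)(1.53)/(5.557e-08) = 1.498 Ω
R_total = R_1 + R_2 + R_3 = 4.65 Ω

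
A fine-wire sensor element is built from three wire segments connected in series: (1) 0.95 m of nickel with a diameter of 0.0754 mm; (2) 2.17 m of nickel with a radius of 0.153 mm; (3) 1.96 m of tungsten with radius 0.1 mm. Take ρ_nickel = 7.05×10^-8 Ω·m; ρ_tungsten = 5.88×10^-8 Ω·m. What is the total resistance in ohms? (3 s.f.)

Seg 1: A = π(d/2)² = π(3.7700e-05 m)² = 4.465e-09 m²
R_1 = (7.05×10^-8)(0.95)/(4.465e-09) = 15 Ω
Seg 2: A = πr² = π(1.5300e-04 m)² = 7.354e-08 m²
R_2 = (7.05×10^-8)(2.17)/(7.354e-08) = 2.08 Ω
Seg 3: A = πr² = π(1.0000e-04 m)² = 3.142e-08 m²
R_3 = (5.88×10^-8)(1.96)/(3.142e-08) = 3.668 Ω
R_total = R_1 + R_2 + R_3 = 20.7 Ω

20.7 Ω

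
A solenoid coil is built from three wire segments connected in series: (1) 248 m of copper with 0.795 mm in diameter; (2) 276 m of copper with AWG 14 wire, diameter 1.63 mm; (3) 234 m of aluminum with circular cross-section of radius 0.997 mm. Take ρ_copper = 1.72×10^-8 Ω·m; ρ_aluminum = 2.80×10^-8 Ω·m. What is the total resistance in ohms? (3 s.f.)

Seg 1: A = π(d/2)² = π(3.9750e-04 m)² = 4.964e-07 m²
R_1 = (1.72×10^-8)(248)/(4.964e-07) = 8.593 Ω
Seg 2: A = π(1.63/2 mm)² = π(8.1500e-04 m)² = 2.087e-06 m²
R_2 = (1.72×10^-8)(276)/(2.087e-06) = 2.275 Ω
Seg 3: A = πr² = π(9.9700e-04 m)² = 3.123e-06 m²
R_3 = (2.80×10^-8)(234)/(3.123e-06) = 2.098 Ω
R_total = R_1 + R_2 + R_3 = 13.0 Ω

13.0 Ω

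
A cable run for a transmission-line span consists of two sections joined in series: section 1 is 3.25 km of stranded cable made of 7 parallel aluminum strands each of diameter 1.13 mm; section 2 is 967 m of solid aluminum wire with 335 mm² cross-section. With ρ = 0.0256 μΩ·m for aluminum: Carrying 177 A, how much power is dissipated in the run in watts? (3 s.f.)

3.74×10^5 W

ρ = 0.0256 μΩ·m = 2.56×10^-8 Ω·m
Section 1: A_strand = π(5.6500e-04)² = 1.003e-06 m²; R₁ = ρL/(N·A_s) = (2.56×10^-8)(3250)/(7×1.003e-06) = 11.85 Ω
Section 2: A = 335 mm² = 3.350e-04 m²
R₂ = (2.56×10^-8)(967)/(3.350e-04) = 0.0739 Ω
R = R₁ + R₂ = 11.93 Ω
P = I²R = (177)² × 11.93 = 3.74×10^5 W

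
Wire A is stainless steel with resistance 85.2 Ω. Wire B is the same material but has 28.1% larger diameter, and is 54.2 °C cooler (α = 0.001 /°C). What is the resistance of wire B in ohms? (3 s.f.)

R ∝ ρL/d² with ρ ∝ (1+αΔT), so R_B/R_A = (1 + 28.1/100)⁻² × (1 − 0.001×54.2)
= 0.6094 × 0.9458 = 0.5764
R_B = 0.5764 × 85.2 = 49.1 Ω

49.1 Ω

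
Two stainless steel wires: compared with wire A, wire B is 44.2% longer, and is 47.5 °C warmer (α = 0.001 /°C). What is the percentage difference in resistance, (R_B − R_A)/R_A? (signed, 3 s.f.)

R ∝ ρL/d² with ρ ∝ (1+αΔT), so R_B/R_A = (1 + 44.2/100) × (1 + 0.001×47.5)
= 1.442 × 1.048 = 1.51
(R_B − R_A)/R_A = 1.51 − 1 = 51.0%

51.0%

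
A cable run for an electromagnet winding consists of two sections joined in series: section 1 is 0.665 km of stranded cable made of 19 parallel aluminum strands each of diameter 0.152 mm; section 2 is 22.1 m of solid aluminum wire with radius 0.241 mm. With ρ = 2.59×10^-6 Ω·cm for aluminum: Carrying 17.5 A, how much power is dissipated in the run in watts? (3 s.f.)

16300 W

ρ = 2.59×10^-6 Ω·cm = 2.59×10^-8 Ω·m
Section 1: A_strand = π(7.6000e-05)² = 1.815e-08 m²; R₁ = ρL/(N·A_s) = (2.59×10^-8)(665)/(19×1.815e-08) = 49.96 Ω
Section 2: A = πr² = π(2.4100e-04 m)² = 1.825e-07 m²
R₂ = (2.59×10^-8)(22.1)/(1.825e-07) = 3.137 Ω
R = R₁ + R₂ = 53.09 Ω
P = I²R = (17.5)² × 53.09 = 16300 W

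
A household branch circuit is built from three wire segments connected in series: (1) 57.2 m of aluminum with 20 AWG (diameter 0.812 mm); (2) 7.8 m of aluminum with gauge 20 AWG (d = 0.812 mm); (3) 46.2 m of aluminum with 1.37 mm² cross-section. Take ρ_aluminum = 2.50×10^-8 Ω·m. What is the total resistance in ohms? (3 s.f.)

3.98 Ω

Seg 1: A = π(0.812/2 mm)² = π(4.0600e-04 m)² = 5.178e-07 m²
R_1 = (2.50×10^-8)(57.2)/(5.178e-07) = 2.761 Ω
Seg 2: A = π(0.812/2 mm)² = π(4.0600e-04 m)² = 5.178e-07 m²
R_2 = (2.50×10^-8)(7.8)/(5.178e-07) = 0.3766 Ω
Seg 3: A = 1.37 mm² = 1.370e-06 m²
R_3 = (2.50×10^-8)(46.2)/(1.370e-06) = 0.8431 Ω
R_total = R_1 + R_2 + R_3 = 3.98 Ω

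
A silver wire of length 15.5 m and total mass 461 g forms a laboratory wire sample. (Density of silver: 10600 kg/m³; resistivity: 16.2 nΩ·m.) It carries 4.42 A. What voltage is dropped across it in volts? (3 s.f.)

0.396 V

ρ = 16.2 nΩ·m = 1.62×10^-8 Ω·m
A = m/(density·L) = 0.461/(10600×15.5) = 2.8058e-06 m²
R = ρL/A = (1.62×10^-8)(15.5)/(2.8058e-06) = 0.08949 Ω
V = IR = 4.42 × 0.08949 = 0.396 V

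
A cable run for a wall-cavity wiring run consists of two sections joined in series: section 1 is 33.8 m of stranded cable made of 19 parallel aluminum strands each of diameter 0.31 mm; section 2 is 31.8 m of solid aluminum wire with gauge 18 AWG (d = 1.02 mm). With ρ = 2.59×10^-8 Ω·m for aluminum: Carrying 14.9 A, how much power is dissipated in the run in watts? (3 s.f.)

359 W

Section 1: A_strand = π(1.5500e-04)² = 7.548e-08 m²; R₁ = ρL/(N·A_s) = (2.59×10^-8)(33.8)/(19×7.548e-08) = 0.6104 Ω
Section 2: A = π(1.02/2 mm)² = π(5.1000e-04 m)² = 8.171e-07 m²
R₂ = (2.59×10^-8)(31.8)/(8.171e-07) = 1.008 Ω
R = R₁ + R₂ = 1.618 Ω
P = I²R = (14.9)² × 1.618 = 359 W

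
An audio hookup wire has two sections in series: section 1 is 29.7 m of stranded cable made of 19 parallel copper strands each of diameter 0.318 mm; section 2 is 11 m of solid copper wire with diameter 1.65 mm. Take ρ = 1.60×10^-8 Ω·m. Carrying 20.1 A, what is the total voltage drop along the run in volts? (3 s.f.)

Section 1: A_strand = π(1.5900e-04)² = 7.942e-08 m²; R₁ = ρL/(N·A_s) = (1.60×10^-8)(29.7)/(19×7.942e-08) = 0.3149 Ω
Section 2: A = π(d/2)² = π(8.2500e-04 m)² = 2.138e-06 m²
R₂ = (1.60×10^-8)(11)/(2.138e-06) = 0.08231 Ω
R = R₁ + R₂ = 0.3972 Ω
V = IR = 20.1 × 0.3972 = 7.98 V

7.98 V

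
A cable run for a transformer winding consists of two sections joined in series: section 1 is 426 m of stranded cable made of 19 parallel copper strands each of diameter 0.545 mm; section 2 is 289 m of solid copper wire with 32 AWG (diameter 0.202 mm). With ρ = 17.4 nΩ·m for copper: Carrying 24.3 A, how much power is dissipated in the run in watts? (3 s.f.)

ρ = 17.4 nΩ·m = 1.74×10^-8 Ω·m
Section 1: A_strand = π(2.7250e-04)² = 2.333e-07 m²; R₁ = ρL/(N·A_s) = (1.74×10^-8)(426)/(19×2.333e-07) = 1.672 Ω
Section 2: A = π(0.202/2 mm)² = π(1.0100e-04 m)² = 3.205e-08 m²
R₂ = (1.74×10^-8)(289)/(3.205e-08) = 156.9 Ω
R = R₁ + R₂ = 158.6 Ω
P = I²R = (24.3)² × 158.6 = 93600 W

93600 W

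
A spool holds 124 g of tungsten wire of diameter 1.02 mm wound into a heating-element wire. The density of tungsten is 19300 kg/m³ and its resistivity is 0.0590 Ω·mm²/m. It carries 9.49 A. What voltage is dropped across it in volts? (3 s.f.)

ρ = 0.0590 Ω·mm²/m = 5.90×10^-8 Ω·m
A = π(d/2)² = π(5.1000e-04 m)² = 8.1713e-07 m²
L = m/(density·A) = 0.124/(19300×8.1713e-07) = 7.863 m
R = ρL/A = (5.90×10^-8)(7.863)/(8.1713e-07) = 0.5677 Ω
V = IR = 9.49 × 0.5677 = 5.39 V

5.39 V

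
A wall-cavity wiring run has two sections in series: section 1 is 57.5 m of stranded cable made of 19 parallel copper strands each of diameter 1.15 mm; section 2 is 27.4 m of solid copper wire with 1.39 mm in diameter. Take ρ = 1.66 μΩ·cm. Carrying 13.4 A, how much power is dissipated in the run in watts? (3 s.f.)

62.5 W

ρ = 1.66 μΩ·cm = 1.66×10^-8 Ω·m
Section 1: A_strand = π(5.7500e-04)² = 1.039e-06 m²; R₁ = ρL/(N·A_s) = (1.66×10^-8)(57.5)/(19×1.039e-06) = 0.04837 Ω
Section 2: A = π(d/2)² = π(6.9500e-04 m)² = 1.517e-06 m²
R₂ = (1.66×10^-8)(27.4)/(1.517e-06) = 0.2997 Ω
R = R₁ + R₂ = 0.3481 Ω
P = I²R = (13.4)² × 0.3481 = 62.5 W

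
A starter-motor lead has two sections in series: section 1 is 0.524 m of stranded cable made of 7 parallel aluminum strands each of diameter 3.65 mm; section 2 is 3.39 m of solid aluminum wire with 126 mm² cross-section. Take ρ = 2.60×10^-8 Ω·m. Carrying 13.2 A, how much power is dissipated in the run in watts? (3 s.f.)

0.154 W

Section 1: A_strand = π(1.8250e-03)² = 1.046e-05 m²; R₁ = ρL/(N·A_s) = (2.60×10^-8)(0.524)/(7×1.046e-05) = 1.860×10^-4 Ω
Section 2: A = 126 mm² = 1.260e-04 m²
R₂ = (2.60×10^-8)(3.39)/(1.260e-04) = 6.995×10^-4 Ω
R = R₁ + R₂ = 8.855×10^-4 Ω
P = I²R = (13.2)² × 8.855×10^-4 = 0.154 W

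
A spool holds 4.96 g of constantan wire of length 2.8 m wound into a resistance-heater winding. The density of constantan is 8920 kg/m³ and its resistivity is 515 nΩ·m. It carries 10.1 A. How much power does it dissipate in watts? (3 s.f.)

741 W

ρ = 515 nΩ·m = 5.15×10^-7 Ω·m
A = m/(density·L) = 0.00496/(8920×2.8) = 1.9859e-07 m²
R = ρL/A = (5.15×10^-7)(2.8)/(1.9859e-07) = 7.261 Ω
P = I²R = (10.1)² × 7.261 = 741 W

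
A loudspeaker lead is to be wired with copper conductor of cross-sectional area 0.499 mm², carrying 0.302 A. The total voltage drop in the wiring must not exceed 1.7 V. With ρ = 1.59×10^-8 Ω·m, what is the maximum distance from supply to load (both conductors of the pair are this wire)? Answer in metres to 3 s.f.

A = 0.499 mm² = 4.990e-07 m²
L_max = V_max·A/(2·ρI) = (1.7)(4.990e-07)/(2×1.59×10^-8×0.302) = 88.3 m

88.3 m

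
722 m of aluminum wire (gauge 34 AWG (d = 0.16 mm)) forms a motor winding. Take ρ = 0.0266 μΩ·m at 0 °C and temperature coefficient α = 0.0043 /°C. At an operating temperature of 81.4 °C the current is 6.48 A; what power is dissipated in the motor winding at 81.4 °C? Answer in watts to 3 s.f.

54100 W

ρ = 0.0266 μΩ·m = 2.66×10^-8 Ω·m
A = π(0.16/2 mm)² = π(8.0000e-05 m)² = 2.011e-08 m²
R₍0₎ = ρL/A = (2.66×10^-8)(722)/(2.011e-08) = 955.2 Ω
R₍81.4₎ = R₍0₎(1 + αΔT) = 955.2 × (1 + 0.0043×81.4) = 1290 Ω
P = I²R = (6.48)² × 1290 = 54100 W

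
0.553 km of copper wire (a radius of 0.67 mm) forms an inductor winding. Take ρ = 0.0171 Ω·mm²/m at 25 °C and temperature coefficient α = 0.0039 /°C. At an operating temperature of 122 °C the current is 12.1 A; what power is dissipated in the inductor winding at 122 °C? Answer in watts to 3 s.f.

ρ = 0.0171 Ω·mm²/m = 1.71×10^-8 Ω·m
A = πr² = π(6.7000e-04 m)² = 1.410e-06 m²
R₍25₎ = ρL/A = (1.71×10^-8)(553)/(1.410e-06) = 6.705 Ω
R₍122₎ = R₍25₎(1 + αΔT) = 6.705 × (1 + 0.0039×97) = 9.242 Ω
P = I²R = (12.1)² × 9.242 = 1350 W

1350 W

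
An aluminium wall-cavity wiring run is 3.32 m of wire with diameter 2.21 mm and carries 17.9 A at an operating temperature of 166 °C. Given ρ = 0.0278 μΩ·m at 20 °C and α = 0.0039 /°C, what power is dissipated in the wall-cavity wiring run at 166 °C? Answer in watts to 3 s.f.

ρ = 0.0278 μΩ·m = 2.78×10^-8 Ω·m
A = π(d/2)² = π(1.1050e-03 m)² = 3.836e-06 m²
R₍20₎ = ρL/A = (2.78×10^-8)(3.32)/(3.836e-06) = 0.02406 Ω
R₍166₎ = R₍20₎(1 + αΔT) = 0.02406 × (1 + 0.0039×146) = 0.03776 Ω
P = I²R = (17.9)² × 0.03776 = 12.1 W

12.1 W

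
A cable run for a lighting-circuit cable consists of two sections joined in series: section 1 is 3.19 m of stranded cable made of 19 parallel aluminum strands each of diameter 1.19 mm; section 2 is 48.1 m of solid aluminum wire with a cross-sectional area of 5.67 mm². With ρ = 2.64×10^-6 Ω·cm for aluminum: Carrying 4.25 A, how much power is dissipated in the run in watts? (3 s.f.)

4.12 W

ρ = 2.64×10^-6 Ω·cm = 2.64×10^-8 Ω·m
Section 1: A_strand = π(5.9500e-04)² = 1.112e-06 m²; R₁ = ρL/(N·A_s) = (2.64×10^-8)(3.19)/(19×1.112e-06) = 0.003985 Ω
Section 2: A = 5.67 mm² = 5.670e-06 m²
R₂ = (2.64×10^-8)(48.1)/(5.670e-06) = 0.224 Ω
R = R₁ + R₂ = 0.2279 Ω
P = I²R = (4.25)² × 0.2279 = 4.12 W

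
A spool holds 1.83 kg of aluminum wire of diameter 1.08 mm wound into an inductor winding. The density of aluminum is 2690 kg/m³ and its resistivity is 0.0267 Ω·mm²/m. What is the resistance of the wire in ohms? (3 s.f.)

ρ = 0.0267 Ω·mm²/m = 2.67×10^-8 Ω·m
A = π(d/2)² = π(5.4000e-04 m)² = 9.1609e-07 m²
L = m/(density·A) = 1.83/(2690×9.1609e-07) = 742.6 m
R = ρL/A = (2.67×10^-8)(742.6)/(9.1609e-07) = 21.6 Ω

21.6 Ω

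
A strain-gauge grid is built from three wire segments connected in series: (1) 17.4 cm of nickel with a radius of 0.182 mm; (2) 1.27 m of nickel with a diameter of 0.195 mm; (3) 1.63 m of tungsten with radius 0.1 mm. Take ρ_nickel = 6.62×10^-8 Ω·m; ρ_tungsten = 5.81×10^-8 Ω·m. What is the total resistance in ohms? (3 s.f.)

5.94 Ω

Seg 1: A = πr² = π(1.8200e-04 m)² = 1.041e-07 m²
R_1 = (6.62×10^-8)(0.174)/(1.041e-07) = 0.1107 Ω
Seg 2: A = π(d/2)² = π(9.7500e-05 m)² = 2.986e-08 m²
R_2 = (6.62×10^-8)(1.27)/(2.986e-08) = 2.815 Ω
Seg 3: A = πr² = π(1.0000e-04 m)² = 3.142e-08 m²
R_3 = (5.81×10^-8)(1.63)/(3.142e-08) = 3.014 Ω
R_total = R_1 + R_2 + R_3 = 5.94 Ω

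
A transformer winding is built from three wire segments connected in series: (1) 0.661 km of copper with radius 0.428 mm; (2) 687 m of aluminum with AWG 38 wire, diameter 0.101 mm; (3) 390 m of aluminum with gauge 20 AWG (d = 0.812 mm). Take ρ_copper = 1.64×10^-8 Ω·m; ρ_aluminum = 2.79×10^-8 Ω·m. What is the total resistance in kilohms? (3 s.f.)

Seg 1: A = πr² = π(4.2800e-04 m)² = 5.755e-07 m²
R_1 = (1.64×10^-8)(661)/(5.755e-07) = 18.84 Ω
Seg 2: A = π(0.101/2 mm)² = π(5.0500e-05 m)² = 8.012e-09 m²
R_2 = (2.79×10^-8)(687)/(8.012e-09) = 2392 Ω
Seg 3: A = π(0.812/2 mm)² = π(4.0600e-04 m)² = 5.178e-07 m²
R_3 = (2.79×10^-8)(390)/(5.178e-07) = 21.01 Ω
R_total = R_1 + R_2 + R_3 = 2.43 kΩ

2.43 kΩ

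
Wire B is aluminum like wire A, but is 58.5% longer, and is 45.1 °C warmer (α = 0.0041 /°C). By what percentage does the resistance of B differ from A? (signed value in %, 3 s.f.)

R ∝ ρL/d² with ρ ∝ (1+αΔT), so R_B/R_A = (1 + 58.5/100) × (1 + 0.0041×45.1)
= 1.585 × 1.185 = 1.878
(R_B − R_A)/R_A = 1.878 − 1 = 87.8%

87.8%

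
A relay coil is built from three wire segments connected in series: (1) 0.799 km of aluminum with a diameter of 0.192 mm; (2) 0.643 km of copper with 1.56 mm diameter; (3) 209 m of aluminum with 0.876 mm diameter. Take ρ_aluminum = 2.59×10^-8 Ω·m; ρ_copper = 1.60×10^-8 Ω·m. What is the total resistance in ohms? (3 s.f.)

729 Ω

Seg 1: A = π(d/2)² = π(9.6000e-05 m)² = 2.895e-08 m²
R_1 = (2.59×10^-8)(799)/(2.895e-08) = 714.8 Ω
Seg 2: A = π(d/2)² = π(7.8000e-04 m)² = 1.911e-06 m²
R_2 = (1.60×10^-8)(643)/(1.911e-06) = 5.383 Ω
Seg 3: A = π(d/2)² = π(4.3800e-04 m)² = 6.027e-07 m²
R_3 = (2.59×10^-8)(209)/(6.027e-07) = 8.981 Ω
R_total = R_1 + R_2 + R_3 = 729 Ω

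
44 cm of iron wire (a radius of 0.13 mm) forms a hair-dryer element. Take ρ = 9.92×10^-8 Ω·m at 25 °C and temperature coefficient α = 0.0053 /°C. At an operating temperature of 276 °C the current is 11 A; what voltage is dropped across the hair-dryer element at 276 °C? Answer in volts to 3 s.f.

21.1 V

A = πr² = π(1.3000e-04 m)² = 5.309e-08 m²
R₍25₎ = ρL/A = (9.92×10^-8)(0.44)/(5.309e-08) = 0.8221 Ω
R₍276₎ = R₍25₎(1 + αΔT) = 0.8221 × (1 + 0.0053×251) = 1.916 Ω
V = IR = 11 × 1.916 = 21.1 V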